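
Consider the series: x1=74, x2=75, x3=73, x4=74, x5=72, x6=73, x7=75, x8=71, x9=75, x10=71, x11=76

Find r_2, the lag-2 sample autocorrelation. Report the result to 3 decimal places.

Mean x̄ = (74 + 75 + 73 + 74 + 72 + 73 + 75 + 71 + 75 + 71 + 76)/11 = 73.5455
Numerator Σ_{t=1}^{9}(x_t−x̄)(x_{t+2}−x̄) = 12.3140
Denominator Σ(x_t−x̄)² = 28.7273
r_2 = 12.3140 / 28.7273 = 0.429

0.429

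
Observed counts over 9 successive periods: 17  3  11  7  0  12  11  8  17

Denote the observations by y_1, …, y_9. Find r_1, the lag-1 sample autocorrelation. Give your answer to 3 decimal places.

Mean ȳ = (17 + 3 + 11 + 7 + 0 + 12 + 11 + 8 + 17)/9 = 9.5556
Numerator Σ_{t=1}^{8}(y_t−ȳ)(y_{t+1}−ȳ) = -71.1975
Denominator Σ(y_t−ȳ)² = 264.2222
r_1 = -71.1975 / 264.2222 = -0.269

-0.269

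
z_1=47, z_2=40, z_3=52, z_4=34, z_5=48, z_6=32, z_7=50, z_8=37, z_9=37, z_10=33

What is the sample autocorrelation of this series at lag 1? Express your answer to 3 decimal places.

-0.535

Mean z̄ = (47 + 40 + 52 + 34 + 48 + 32 + 50 + 37 + 37 + 33)/10 = 41.0000
Numerator Σ_{t=1}^{9}(z_t−z̄)(z_{t+1}−z̄) = -275.0000
Denominator Σ(z_t−z̄)² = 514.0000
r_1 = -275.0000 / 514.0000 = -0.535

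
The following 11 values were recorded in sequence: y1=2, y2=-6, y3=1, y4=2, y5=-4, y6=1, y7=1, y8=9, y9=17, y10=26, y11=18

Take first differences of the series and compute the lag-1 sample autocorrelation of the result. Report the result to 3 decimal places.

First differences Δy: -8, 7, 1, -6, 5, 0, 8, 8, 9, -8
Mean of differences = 1.6000
Numerator Σ(Δy_t−Δȳ)(Δy_{t+1}−Δȳ) = -74.7600
Denominator Σ(Δy_t−Δȳ)² = 422.4000
r_1(Δy) = -74.7600 / 422.4000 = -0.177

-0.177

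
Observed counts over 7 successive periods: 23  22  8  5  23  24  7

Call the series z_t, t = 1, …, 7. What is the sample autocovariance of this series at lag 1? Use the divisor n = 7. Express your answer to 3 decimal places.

Mean z̄ = (23 + 22 + 8 + 5 + 23 + 24 + 7)/7 = 16.0000
Σ_{t=1}^{6}(z_t−z̄)(z_{t+1}−z̄) = -11.0000
γ_1 = -11.0000 / 7 = -1.571

-1.571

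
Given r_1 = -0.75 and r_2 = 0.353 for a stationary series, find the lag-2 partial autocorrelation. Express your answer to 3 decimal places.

φ_{22} = (r_2 − r_1²) / (1 − r_1²)
r_1² = (-0.75)² = 0.5625
Numerator = 0.353 − 0.5625 = -0.2095; denominator = 1 − 0.5625 = 0.4375
φ_{22} = -0.2095 / 0.4375 = -0.479

-0.479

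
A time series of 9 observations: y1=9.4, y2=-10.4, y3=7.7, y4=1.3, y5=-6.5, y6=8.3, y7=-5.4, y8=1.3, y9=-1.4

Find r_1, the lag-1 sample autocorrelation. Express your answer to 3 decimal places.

-0.707

Mean ȳ = (9.4 − 10.4 + 7.7 + 1.3 − 6.5 + 8.3 − 5.4 + 1.3 − 1.4)/9 = 0.4778
Numerator Σ_{t=1}^{8}(y_t−ȳ)(y_{t+1}−ȳ) = -282.3505
Denominator Σ(y_t−ȳ)² = 399.3956
r_1 = -282.3505 / 399.3956 = -0.707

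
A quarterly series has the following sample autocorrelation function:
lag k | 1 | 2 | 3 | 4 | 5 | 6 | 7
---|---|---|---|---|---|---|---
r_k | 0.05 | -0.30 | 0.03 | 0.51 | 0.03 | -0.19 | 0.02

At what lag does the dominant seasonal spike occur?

The largest autocorrelation is r_4 = 0.51; the remaining lags stay at or below 0.05.
The dominant spike at lag 4 indicates a seasonal period of 4.

4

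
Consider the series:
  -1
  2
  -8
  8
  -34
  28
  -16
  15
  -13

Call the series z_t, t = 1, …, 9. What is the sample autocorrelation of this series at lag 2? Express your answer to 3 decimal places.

Mean z̄ = (-1 + 2 − 8 + 8 − 34 + 28 − 16 + 15 − 13)/9 = -2.1111
Numerator Σ_{t=1}^{7}(z_t−z̄)(z_{t+2}−z̄) = 1636.6420
Denominator Σ(z_t−z̄)² = 2682.8889
r_2 = 1636.6420 / 2682.8889 = 0.610

0.610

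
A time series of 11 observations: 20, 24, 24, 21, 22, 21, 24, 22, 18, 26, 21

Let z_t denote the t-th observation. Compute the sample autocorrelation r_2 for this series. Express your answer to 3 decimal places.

Mean z̄ = (20 + 24 + 24 + 21 + 22 + 21 + 24 + 22 + 18 + 26 + 21)/11 = 22.0909
Numerator Σ_{t=1}^{9}(z_t−z̄)(z_{t+2}−z̄) = -8.8347
Denominator Σ(z_t−z̄)² = 50.9091
r_2 = -8.8347 / 50.9091 = -0.174

-0.174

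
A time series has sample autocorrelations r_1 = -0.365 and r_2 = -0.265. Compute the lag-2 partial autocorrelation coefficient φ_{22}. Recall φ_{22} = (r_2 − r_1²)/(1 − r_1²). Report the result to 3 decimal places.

-0.459

φ_{22} = (r_2 − r_1²) / (1 − r_1²)
r_1² = (-0.365)² = 0.133225
Numerator = -0.265 − 0.1332 = -0.3982; denominator = 1 − 0.1332 = 0.8668
φ_{22} = -0.3982 / 0.8668 = -0.459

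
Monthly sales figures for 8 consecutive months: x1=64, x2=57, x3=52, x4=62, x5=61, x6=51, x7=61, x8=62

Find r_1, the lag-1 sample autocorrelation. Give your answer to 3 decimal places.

-0.236

Mean x̄ = (64 + 57 + 52 + 62 + 61 + 51 + 61 + 62)/8 = 58.7500
Deviations from mean: 5.2500, -1.7500, -6.7500, 3.2500, 2.2500, -7.7500, 2.2500, 3.2500
Numerator Σ_{t=1}^{7}(x_t−x̄)(x_{t+1}−x̄) = -39.5625
Denominator Σ(x_t−x̄)² = 167.5000
r_1 = -39.5625 / 167.5000 = -0.236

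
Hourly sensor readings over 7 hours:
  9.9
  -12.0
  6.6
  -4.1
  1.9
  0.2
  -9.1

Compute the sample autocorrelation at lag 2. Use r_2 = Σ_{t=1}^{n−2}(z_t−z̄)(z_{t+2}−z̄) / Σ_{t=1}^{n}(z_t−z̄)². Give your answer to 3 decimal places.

0.291

Mean z̄ = (9.9 − 12.0 + 6.6 − 4.1 + 1.9 + 0.2 − 9.1)/7 = -0.9429
Σ(z_t−z̄)(z_{t+2}−z̄) = (81.7861) + (34.9090) + (21.4433) + (-3.6082) + (-23.1896) = 111.3406
Denominator Σ(z_t−z̄)² = 382.6171
r_2 = 111.3406 / 382.6171 = 0.291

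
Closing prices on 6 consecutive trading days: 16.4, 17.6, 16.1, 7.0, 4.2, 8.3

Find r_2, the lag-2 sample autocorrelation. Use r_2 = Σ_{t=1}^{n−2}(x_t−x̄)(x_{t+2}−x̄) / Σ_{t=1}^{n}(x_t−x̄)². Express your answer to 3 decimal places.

-0.145

Mean x̄ = (16.4 + 17.6 + 16.1 + 7.0 + 4.2 + 8.3)/6 = 11.6000
Deviations from mean: 4.8000, 6.0000, 4.5000, -4.6000, -7.4000, -3.3000
Σ(x_t−x̄)(x_{t+2}−x̄) = (21.6000) + (-27.6000) + (-33.3000) + (15.1800) = -24.1200
Denominator Σ(x_t−x̄)² = 166.1000
r_2 = -24.1200 / 166.1000 = -0.145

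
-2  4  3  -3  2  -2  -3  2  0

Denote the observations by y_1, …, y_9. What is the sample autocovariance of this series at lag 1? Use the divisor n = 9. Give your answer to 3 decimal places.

Mean ȳ = (-2 + 4 + 3 − 3 + 2 − 2 − 3 + 2 + 0)/9 = 0.1111
Σ_{t=1}^{8}(y_t−ȳ)(y_{t+1}−ȳ) = -15.3457
γ_1 = -15.3457 / 9 = -1.705

-1.705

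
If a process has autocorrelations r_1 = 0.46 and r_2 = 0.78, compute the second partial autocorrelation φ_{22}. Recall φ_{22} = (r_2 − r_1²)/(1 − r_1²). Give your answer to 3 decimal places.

φ_{22} = (r_2 − r_1²) / (1 − r_1²)
r_1² = (0.46)² = 0.2116
Numerator = 0.78 − 0.2116 = 0.5684; denominator = 1 − 0.2116 = 0.7884
φ_{22} = 0.5684 / 0.7884 = 0.721

0.721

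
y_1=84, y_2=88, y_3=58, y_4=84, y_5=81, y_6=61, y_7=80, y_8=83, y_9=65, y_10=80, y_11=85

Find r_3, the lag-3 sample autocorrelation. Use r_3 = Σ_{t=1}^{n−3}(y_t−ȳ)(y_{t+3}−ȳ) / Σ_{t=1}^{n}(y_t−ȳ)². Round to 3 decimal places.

0.620

Mean ȳ = (84 + 88 + 58 + 84 + 81 + 61 + 80 + 83 + 65 + 80 + 85)/11 = 77.1818
Numerator Σ_{t=1}^{8}(y_t−ȳ)(y_{t+3}−ȳ) = 690.1736
Denominator Σ(y_t−ȳ)² = 1113.6364
r_3 = 690.1736 / 1113.6364 = 0.620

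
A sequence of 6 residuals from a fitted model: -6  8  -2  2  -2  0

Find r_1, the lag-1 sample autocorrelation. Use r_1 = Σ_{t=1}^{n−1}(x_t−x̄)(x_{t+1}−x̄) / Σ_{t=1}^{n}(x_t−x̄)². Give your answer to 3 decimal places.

Mean x̄ = (-6 + 8 − 2 + 2 − 2 + 0)/6 = 0.0000
Deviations from mean: -6.0000, 8.0000, -2.0000, 2.0000, -2.0000, 0.0000
Σ(x_t−x̄)(x_{t+1}−x̄) = (-48.0000) + (-16.0000) + (-4.0000) + (-4.0000) + (0.0000) = -72.0000
Denominator Σ(x_t−x̄)² = 112.0000
r_1 = -72.0000 / 112.0000 = -0.643

-0.643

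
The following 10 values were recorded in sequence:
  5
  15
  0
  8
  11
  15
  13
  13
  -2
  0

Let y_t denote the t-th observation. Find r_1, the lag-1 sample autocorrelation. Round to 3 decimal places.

Mean ȳ = (5 + 15 + 0 + 8 + 11 + 15 + 13 + 13 − 2 + 0)/10 = 7.8000
Numerator Σ_{t=1}^{9}(y_t−ȳ)(y_{t+1}−ȳ) = 35.7600
Denominator Σ(y_t−ȳ)² = 393.6000
r_1 = 35.7600 / 393.6000 = 0.091

0.091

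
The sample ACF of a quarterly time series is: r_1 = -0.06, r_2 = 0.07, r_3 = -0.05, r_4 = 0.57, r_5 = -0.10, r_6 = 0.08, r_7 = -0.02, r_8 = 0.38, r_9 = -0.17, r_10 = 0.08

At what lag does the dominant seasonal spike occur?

4

The largest autocorrelation is r_4 = 0.57, with a weaker echo at lag 8 (0.38); the remaining lags stay at or below 0.08.
The dominant spike at lag 4 indicates a seasonal period of 4.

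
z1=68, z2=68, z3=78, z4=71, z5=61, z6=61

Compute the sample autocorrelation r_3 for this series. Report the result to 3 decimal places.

-0.339

Mean z̄ = (68 + 68 + 78 + 71 + 61 + 61)/6 = 67.8333
Σ(z_t−z̄)(z_{t+3}−z̄) = (0.5278) + (-1.1389) + (-69.4722) = -70.0833
Denominator Σ(z_t−z̄)² = 206.8333
r_3 = -70.0833 / 206.8333 = -0.339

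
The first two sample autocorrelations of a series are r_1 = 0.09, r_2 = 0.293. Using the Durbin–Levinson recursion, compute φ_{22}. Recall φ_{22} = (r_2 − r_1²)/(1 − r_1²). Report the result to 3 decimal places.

φ_{22} = (r_2 − r_1²) / (1 − r_1²)
r_1² = (0.09)² = 0.0081
Numerator = 0.293 − 0.0081 = 0.2849; denominator = 1 − 0.0081 = 0.9919
φ_{22} = 0.2849 / 0.9919 = 0.287

0.287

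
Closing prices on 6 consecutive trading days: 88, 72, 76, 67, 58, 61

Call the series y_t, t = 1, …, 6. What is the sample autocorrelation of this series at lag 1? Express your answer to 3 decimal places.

0.295

Mean ȳ = (88 + 72 + 76 + 67 + 58 + 61)/6 = 70.3333
Deviations from mean: 17.6667, 1.6667, 5.6667, -3.3333, -12.3333, -9.3333
Σ(y_t−ȳ)(y_{t+1}−ȳ) = (29.4444) + (9.4444) + (-18.8889) + (41.1111) + (115.1111) = 176.2222
Denominator Σ(y_t−ȳ)² = 597.3333
r_1 = 176.2222 / 597.3333 = 0.295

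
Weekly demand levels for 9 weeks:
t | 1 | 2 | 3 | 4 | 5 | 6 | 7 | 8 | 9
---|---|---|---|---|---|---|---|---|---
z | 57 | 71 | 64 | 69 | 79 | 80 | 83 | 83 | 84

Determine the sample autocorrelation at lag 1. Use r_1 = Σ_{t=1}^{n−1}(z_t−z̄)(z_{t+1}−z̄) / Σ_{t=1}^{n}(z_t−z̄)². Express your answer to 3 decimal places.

0.478

Mean z̄ = (57 + 71 + 64 + 69 + 79 + 80 + 83 + 83 + 84)/9 = 74.4444
Numerator Σ_{t=1}^{8}(z_t−z̄)(z_{t+1}−z̄) = 355.9136
Denominator Σ(z_t−z̄)² = 744.2222
r_1 = 355.9136 / 744.2222 = 0.478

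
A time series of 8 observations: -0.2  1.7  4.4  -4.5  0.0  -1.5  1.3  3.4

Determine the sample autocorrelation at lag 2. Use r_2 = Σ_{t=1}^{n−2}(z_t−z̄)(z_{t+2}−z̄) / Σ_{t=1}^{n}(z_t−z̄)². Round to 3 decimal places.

-0.120

Mean z̄ = (-0.2 + 1.7 + 4.4 − 4.5 + 0.0 − 1.5 + 1.3 + 3.4)/8 = 0.5750
Deviations from mean: -0.7750, 1.1250, 3.8250, -5.0750, -0.5750, -2.0750, 0.7250, 2.8250
Numerator Σ_{t=1}^{6}(z_t−z̄)(z_{t+2}−z̄) = -6.6213
Denominator Σ(z_t−z̄)² = 55.3950
r_2 = -6.6213 / 55.3950 = -0.120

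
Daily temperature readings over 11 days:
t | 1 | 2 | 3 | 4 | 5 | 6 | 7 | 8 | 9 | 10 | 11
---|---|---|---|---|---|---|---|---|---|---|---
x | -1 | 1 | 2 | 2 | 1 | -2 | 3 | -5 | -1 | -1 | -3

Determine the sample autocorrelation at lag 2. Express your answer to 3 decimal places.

0.269

Mean x̄ = (-1 + 1 + 2 + 2 + 1 − 2 + 3 − 5 − 1 − 1 − 3)/11 = -0.3636
Numerator Σ_{t=1}^{9}(x_t−x̄)(x_{t+2}−x̄) = 15.7355
Denominator Σ(x_t−x̄)² = 58.5455
r_2 = 15.7355 / 58.5455 = 0.269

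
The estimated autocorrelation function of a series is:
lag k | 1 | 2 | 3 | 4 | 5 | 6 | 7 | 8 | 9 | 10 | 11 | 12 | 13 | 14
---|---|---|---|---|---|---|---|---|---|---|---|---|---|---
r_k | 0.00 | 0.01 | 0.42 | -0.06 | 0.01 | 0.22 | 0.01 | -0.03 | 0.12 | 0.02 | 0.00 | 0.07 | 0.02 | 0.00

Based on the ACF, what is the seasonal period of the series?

The largest autocorrelation is r_3 = 0.42, with a weaker echo at lag 6 (0.22); the remaining lags stay at or below 0.12.
The dominant spike at lag 3 indicates a seasonal period of 3.

3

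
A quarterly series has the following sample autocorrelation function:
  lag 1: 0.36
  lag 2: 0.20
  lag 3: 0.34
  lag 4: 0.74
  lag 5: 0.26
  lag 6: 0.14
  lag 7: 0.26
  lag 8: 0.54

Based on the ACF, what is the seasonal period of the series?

The largest autocorrelation is r_4 = 0.74, with a weaker echo at lag 8 (0.54); the remaining lags stay at or below 0.36. The elevated value at lag 1 (0.36), dropping to 0.20 at lag 2, reflects decaying short-term dependence rather than seasonality.
The dominant spike at lag 4 indicates a seasonal period of 4.

4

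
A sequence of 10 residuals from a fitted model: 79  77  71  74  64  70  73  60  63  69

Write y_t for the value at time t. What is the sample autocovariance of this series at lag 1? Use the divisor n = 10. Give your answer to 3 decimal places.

Mean ȳ = (79 + 77 + 71 + 74 + 64 + 70 + 73 + 60 + 63 + 69)/10 = 70.0000
Σ_{t=1}^{9}(y_t−ȳ)(y_{t+1}−ȳ) = 97.0000
γ_1 = 97.0000 / 10 = 9.700

9.700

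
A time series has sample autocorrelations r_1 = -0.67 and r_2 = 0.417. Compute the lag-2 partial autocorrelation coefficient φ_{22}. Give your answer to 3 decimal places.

φ_{22} = (r_2 − r_1²) / (1 − r_1²)
r_1² = (-0.67)² = 0.4489
Numerator = 0.417 − 0.4489 = -0.0319; denominator = 1 − 0.4489 = 0.5511
φ_{22} = -0.0319 / 0.5511 = -0.058

-0.058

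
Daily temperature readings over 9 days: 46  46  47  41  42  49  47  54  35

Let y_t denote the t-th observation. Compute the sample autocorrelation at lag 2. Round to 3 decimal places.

Mean ȳ = (46 + 46 + 47 + 41 + 42 + 49 + 47 + 54 + 35)/9 = 45.2222
Σ(y_t−ȳ)(y_{t+2}−ȳ) = (1.3827) + (-3.2840) + (-5.7284) + (-15.9506) + (-5.7284) + (33.1605) + (-18.1728) = -14.3210
Denominator Σ(y_t−ȳ)² = 231.5556
r_2 = -14.3210 / 231.5556 = -0.062

-0.062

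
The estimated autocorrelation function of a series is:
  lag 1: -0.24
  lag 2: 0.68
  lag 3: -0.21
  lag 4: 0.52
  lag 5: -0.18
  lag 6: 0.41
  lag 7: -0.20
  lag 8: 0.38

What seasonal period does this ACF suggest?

The largest autocorrelation is r_2 = 0.68, with weaker echoes at lags 4 (0.52), 6 (0.41) and 8 (0.38); the remaining lags stay at or below -0.18.
The dominant spike at lag 2 indicates a seasonal period of 2.

2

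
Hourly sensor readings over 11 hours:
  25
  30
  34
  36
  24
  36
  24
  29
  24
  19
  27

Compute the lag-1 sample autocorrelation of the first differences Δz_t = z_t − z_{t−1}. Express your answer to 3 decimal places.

-0.620

First differences Δz: 5, 4, 2, -12, 12, -12, 5, -5, -5, 8
Mean of differences = 0.2000
Numerator Σ(Δz_t−Δz̄)(Δz_{t+1}−Δz̄) = -381.8400
Denominator Σ(Δz_t−Δz̄)² = 615.6000
r_1(Δz) = -381.8400 / 615.6000 = -0.620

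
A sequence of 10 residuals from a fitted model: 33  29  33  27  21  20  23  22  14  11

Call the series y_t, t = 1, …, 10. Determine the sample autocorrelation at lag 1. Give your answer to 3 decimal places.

Mean ȳ = (33 + 29 + 33 + 27 + 21 + 20 + 23 + 22 + 14 + 11)/10 = 23.3000
Numerator Σ_{t=1}^{9}(y_t−ȳ)(y_{t+1}−ȳ) = 273.4100
Denominator Σ(y_t−ȳ)² = 490.1000
r_1 = 273.4100 / 490.1000 = 0.558

0.558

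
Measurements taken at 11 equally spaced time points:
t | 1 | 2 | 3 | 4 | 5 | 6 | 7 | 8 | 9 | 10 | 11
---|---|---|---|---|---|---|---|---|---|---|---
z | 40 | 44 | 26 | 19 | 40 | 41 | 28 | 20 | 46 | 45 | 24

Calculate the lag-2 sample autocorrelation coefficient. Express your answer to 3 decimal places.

Mean z̄ = (40 + 44 + 26 + 19 + 40 + 41 + 28 + 20 + 46 + 45 + 24)/11 = 33.9091
Numerator Σ_{t=1}^{9}(z_t−z̄)(z_{t+2}−z̄) = -832.6529
Denominator Σ(z_t−z̄)² = 1106.9091
r_2 = -832.6529 / 1106.9091 = -0.752

-0.752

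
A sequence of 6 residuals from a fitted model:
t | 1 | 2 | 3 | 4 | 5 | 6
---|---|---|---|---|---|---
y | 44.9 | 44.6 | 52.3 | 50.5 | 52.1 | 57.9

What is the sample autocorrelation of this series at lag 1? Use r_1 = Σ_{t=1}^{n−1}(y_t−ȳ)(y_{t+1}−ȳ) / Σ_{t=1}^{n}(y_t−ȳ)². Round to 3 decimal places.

0.268

Mean ȳ = (44.9 + 44.6 + 52.3 + 50.5 + 52.1 + 57.9)/6 = 50.3833
Deviations from mean: -5.4833, -5.7833, 1.9167, 0.1167, 1.7167, 7.5167
Numerator Σ_{t=1}^{5}(y_t−ȳ)(y_{t+1}−ȳ) = 33.9547
Denominator Σ(y_t−ȳ)² = 126.6483
r_1 = 33.9547 / 126.6483 = 0.268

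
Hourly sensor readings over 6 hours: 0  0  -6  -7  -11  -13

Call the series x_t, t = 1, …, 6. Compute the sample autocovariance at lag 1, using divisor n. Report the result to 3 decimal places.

Mean x̄ = (0 + 0 − 6 − 7 − 11 − 13)/6 = -6.1667
Σ_{t=1}^{5}(x_t−x̄)(x_{t+1}−x̄) = 75.9722
γ_1 = 75.9722 / 6 = 12.662

12.662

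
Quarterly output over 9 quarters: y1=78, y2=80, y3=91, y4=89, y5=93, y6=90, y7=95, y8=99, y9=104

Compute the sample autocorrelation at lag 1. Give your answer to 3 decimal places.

Mean ȳ = (78 + 80 + 91 + 89 + 93 + 90 + 95 + 99 + 104)/9 = 91.0000
Numerator Σ_{t=1}^{8}(y_t−ȳ)(y_{t+1}−ȳ) = 269.0000
Denominator Σ(y_t−ȳ)² = 548.0000
r_1 = 269.0000 / 548.0000 = 0.491

0.491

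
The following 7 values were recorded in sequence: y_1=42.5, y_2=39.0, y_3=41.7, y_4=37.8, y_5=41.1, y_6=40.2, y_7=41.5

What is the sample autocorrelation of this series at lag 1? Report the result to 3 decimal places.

-0.611

Mean ȳ = (42.5 + 39.0 + 41.7 + 37.8 + 41.1 + 40.2 + 41.5)/7 = 40.5429
Deviations from mean: 1.9571, -1.5429, 1.1571, -2.7429, 0.5571, -0.3429, 0.9571
Σ(y_t−ȳ)(y_{t+1}−ȳ) = (-3.0196) + (-1.7853) + (-3.1739) + (-1.5282) + (-0.1910) + (-0.3282) = -10.0261
Denominator Σ(y_t−ȳ)² = 16.4171
r_1 = -10.0261 / 16.4171 = -0.611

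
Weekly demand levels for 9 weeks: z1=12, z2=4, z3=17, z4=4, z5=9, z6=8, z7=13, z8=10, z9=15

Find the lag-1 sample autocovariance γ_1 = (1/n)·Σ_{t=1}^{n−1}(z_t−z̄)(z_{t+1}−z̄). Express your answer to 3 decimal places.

Mean z̄ = (12 + 4 + 17 + 4 + 9 + 8 + 13 + 10 + 15)/9 = 10.2222
Σ_{t=1}^{8}(z_t−z̄)(z_{t+1}−z̄) = -92.9383
γ_1 = -92.9383 / 9 = -10.326

-10.326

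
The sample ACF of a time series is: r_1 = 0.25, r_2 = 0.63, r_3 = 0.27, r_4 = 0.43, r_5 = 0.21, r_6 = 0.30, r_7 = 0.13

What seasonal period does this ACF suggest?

The largest autocorrelation is r_2 = 0.63, with weaker echoes at lags 4 (0.43) and 6 (0.30); the remaining lags stay at or below 0.27.
The dominant spike at lag 2 indicates a seasonal period of 2.

2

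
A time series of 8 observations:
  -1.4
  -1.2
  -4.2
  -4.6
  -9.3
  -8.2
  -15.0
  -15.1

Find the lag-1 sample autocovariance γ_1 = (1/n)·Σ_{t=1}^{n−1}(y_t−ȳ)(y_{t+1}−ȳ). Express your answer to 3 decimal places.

Mean ȳ = (-1.4 − 1.2 − 4.2 − 4.6 − 9.3 − 8.2 − 15.0 − 15.1)/8 = -7.3750
Deviations: 5.9750, 6.1750, 3.1750, 2.7750, -1.9250, -0.8250, -7.6250, -7.7250
Σ_{t=1}^{7}(y_t−ȳ)(y_{t+1}−ȳ) = 126.7519
γ_1 = 126.7519 / 8 = 15.844

15.844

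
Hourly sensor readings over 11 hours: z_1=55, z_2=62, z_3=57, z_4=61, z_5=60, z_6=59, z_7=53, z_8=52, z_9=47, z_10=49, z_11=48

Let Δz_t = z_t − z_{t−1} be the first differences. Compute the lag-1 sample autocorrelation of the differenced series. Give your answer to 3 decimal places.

First differences Δz: 7, -5, 4, -1, -1, -6, -1, -5, 2, -1
Mean of differences = -0.7000
Numerator Σ(Δz_t−Δz̄)(Δz_{t+1}−Δz̄) = -62.5900
Denominator Σ(Δz_t−Δz̄)² = 154.1000
r_1(Δz) = -62.5900 / 154.1000 = -0.406

-0.406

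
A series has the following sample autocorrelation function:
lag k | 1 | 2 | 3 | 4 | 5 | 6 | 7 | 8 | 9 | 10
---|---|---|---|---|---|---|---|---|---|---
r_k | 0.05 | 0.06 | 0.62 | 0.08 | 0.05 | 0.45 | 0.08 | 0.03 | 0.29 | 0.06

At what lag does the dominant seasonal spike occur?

The largest autocorrelation is r_3 = 0.62, with weaker echoes at lags 6 (0.45) and 9 (0.29); the remaining lags stay at or below 0.08.
The dominant spike at lag 3 indicates a seasonal period of 3.

3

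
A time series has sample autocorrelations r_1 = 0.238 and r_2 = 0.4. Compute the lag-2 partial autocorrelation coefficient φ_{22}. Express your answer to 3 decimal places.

0.364

φ_{22} = (r_2 − r_1²) / (1 − r_1²)
r_1² = (0.238)² = 0.056644
Numerator = 0.4 − 0.0566 = 0.3434; denominator = 1 − 0.0566 = 0.9434
φ_{22} = 0.3434 / 0.9434 = 0.364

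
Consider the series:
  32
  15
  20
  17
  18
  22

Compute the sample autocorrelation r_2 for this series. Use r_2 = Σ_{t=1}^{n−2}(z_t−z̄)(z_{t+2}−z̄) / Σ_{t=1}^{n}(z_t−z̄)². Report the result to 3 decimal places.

Mean z̄ = (32 + 15 + 20 + 17 + 18 + 22)/6 = 20.6667
Σ(z_t−z̄)(z_{t+2}−z̄) = (-7.5556) + (20.7778) + (1.7778) + (-4.8889) = 10.1111
Denominator Σ(z_t−z̄)² = 183.3333
r_2 = 10.1111 / 183.3333 = 0.055

0.055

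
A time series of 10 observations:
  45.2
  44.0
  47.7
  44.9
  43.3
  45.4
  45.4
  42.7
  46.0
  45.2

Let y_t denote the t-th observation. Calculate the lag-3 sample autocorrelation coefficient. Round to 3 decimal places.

0.397

Mean ȳ = (45.2 + 44.0 + 47.7 + 44.9 + 43.3 + 45.4 + 45.4 + 42.7 + 46.0 + 45.2)/10 = 44.9800
Σ(y_t−ȳ)(y_{t+3}−ȳ) = (-0.0176) + (1.6464) + (1.1424) + (-0.0336) + (3.8304) + (0.4284) + (0.0924) = 7.0888
Denominator Σ(y_t−ȳ)² = 17.8760
r_3 = 7.0888 / 17.8760 = 0.397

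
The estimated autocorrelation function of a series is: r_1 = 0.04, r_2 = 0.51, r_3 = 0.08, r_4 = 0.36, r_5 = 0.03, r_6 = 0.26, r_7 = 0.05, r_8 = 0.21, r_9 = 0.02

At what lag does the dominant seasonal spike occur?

The largest autocorrelation is r_2 = 0.51, with weaker echoes at lags 4 (0.36), 6 (0.26) and 8 (0.21); the remaining lags stay at or below 0.08.
The dominant spike at lag 2 indicates a seasonal period of 2.

2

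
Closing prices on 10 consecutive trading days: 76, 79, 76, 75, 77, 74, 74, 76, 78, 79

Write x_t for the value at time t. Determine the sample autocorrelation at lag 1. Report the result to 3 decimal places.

Mean x̄ = (76 + 79 + 76 + 75 + 77 + 74 + 74 + 76 + 78 + 79)/10 = 76.4000
Numerator Σ_{t=1}^{9}(x_t−x̄)(x_{t+1}−x̄) = 6.4400
Denominator Σ(x_t−x̄)² = 30.4000
r_1 = 6.4400 / 30.4000 = 0.212

0.212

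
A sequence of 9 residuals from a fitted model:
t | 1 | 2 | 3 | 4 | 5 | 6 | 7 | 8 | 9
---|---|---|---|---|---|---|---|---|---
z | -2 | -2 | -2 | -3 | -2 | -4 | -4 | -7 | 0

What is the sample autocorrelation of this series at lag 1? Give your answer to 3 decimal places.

-0.184

Mean z̄ = (-2 − 2 − 2 − 3 − 2 − 4 − 4 − 7 + 0)/9 = -2.8889
Numerator Σ_{t=1}^{8}(z_t−z̄)(z_{t+1}−z̄) = -5.6790
Denominator Σ(z_t−z̄)² = 30.8889
r_1 = -5.6790 / 30.8889 = -0.184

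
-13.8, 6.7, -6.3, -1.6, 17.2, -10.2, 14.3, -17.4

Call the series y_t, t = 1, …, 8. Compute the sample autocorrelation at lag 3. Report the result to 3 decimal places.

Mean ȳ = (-13.8 + 6.7 − 6.3 − 1.6 + 17.2 − 10.2 + 14.3 − 17.4)/8 = -1.3875
Deviations from mean: -12.4125, 8.0875, -4.9125, -0.2125, 18.5875, -8.8125, 15.6875, -16.0125
Σ(y_t−ȳ)(y_{t+3}−ȳ) = (2.6377) + (150.3264) + (43.2914) + (-3.3336) + (-297.6323) = -104.7105
Denominator Σ(y_t−ȳ)² = 1169.3088
r_3 = -104.7105 / 1169.3088 = -0.090

-0.090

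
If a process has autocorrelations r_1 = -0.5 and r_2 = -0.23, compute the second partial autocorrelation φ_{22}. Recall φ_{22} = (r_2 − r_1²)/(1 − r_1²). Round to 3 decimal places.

φ_{22} = (r_2 − r_1²) / (1 − r_1²)
r_1² = (-0.5)² = 0.25
Numerator = -0.23 − 0.2500 = -0.4800; denominator = 1 − 0.2500 = 0.7500
φ_{22} = -0.4800 / 0.7500 = -0.640

-0.640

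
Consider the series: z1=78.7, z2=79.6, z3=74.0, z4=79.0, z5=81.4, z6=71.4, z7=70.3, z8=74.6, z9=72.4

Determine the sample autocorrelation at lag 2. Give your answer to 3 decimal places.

Mean z̄ = (78.7 + 79.6 + 74.0 + 79.0 + 81.4 + 71.4 + 70.3 + 74.6 + 72.4)/9 = 75.7111
Σ(z_t−z̄)(z_{t+2}−z̄) = (-5.1143) + (12.7901) + (-9.7343) + (-14.1788) + (-30.7832) + (4.7901) + (17.9168) = -24.3136
Denominator Σ(z_t−z̄)² = 130.2289
r_2 = -24.3136 / 130.2289 = -0.187

-0.187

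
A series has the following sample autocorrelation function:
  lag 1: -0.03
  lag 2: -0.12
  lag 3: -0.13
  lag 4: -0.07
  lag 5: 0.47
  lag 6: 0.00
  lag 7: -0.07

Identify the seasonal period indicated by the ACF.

The largest autocorrelation is r_5 = 0.47; the remaining lags stay at or below 0.00.
The dominant spike at lag 5 indicates a seasonal period of 5.

5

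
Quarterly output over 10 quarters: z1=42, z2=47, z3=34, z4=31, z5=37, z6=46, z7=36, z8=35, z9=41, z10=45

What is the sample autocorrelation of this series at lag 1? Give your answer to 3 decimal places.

Mean z̄ = (42 + 47 + 34 + 31 + 37 + 46 + 36 + 35 + 41 + 45)/10 = 39.4000
Numerator Σ_{t=1}^{9}(z_t−z̄)(z_{t+1}−z̄) = 22.8400
Denominator Σ(z_t−z̄)² = 278.4000
r_1 = 22.8400 / 278.4000 = 0.082

0.082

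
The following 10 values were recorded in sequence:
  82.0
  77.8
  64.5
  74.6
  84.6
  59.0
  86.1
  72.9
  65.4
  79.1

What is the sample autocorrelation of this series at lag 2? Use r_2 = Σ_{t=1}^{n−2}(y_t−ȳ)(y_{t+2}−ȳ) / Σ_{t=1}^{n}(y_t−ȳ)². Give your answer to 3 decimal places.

Mean ȳ = (82.0 + 77.8 + 64.5 + 74.6 + 84.6 + 59.0 + 86.1 + 72.9 + 65.4 + 79.1)/10 = 74.6000
Numerator Σ_{t=1}^{8}(y_t−ȳ)(y_{t+2}−ȳ) = -147.6700
Denominator Σ(y_t−ȳ)² = 750.4000
r_2 = -147.6700 / 750.4000 = -0.197

-0.197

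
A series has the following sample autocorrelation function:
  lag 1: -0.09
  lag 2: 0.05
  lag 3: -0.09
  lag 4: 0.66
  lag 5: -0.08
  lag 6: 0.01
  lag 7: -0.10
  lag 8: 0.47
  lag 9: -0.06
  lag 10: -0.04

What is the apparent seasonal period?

The largest autocorrelation is r_4 = 0.66, with a weaker echo at lag 8 (0.47); the remaining lags stay at or below 0.05.
The dominant spike at lag 4 indicates a seasonal period of 4.

4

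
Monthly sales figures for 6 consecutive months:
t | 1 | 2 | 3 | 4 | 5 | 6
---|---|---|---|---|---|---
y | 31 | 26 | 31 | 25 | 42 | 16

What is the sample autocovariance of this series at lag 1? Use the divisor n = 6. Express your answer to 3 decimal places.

-39.542

Mean ȳ = (31 + 26 + 31 + 25 + 42 + 16)/6 = 28.5000
Deviations: 2.5000, -2.5000, 2.5000, -3.5000, 13.5000, -12.5000
Σ_{t=1}^{5}(y_t−ȳ)(y_{t+1}−ȳ) = -237.2500
γ_1 = -237.2500 / 6 = -39.542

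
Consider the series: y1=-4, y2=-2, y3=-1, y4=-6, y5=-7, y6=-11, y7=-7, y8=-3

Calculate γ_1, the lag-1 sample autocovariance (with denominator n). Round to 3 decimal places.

4.061

Mean ȳ = (-4 − 2 − 1 − 6 − 7 − 11 − 7 − 3)/8 = -5.1250
Σ_{t=1}^{7}(y_t−ȳ)(y_{t+1}−ȳ) = 32.4844
γ_1 = 32.4844 / 8 = 4.061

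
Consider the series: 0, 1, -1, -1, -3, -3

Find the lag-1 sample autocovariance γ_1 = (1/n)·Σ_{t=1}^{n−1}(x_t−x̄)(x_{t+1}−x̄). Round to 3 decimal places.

Mean x̄ = (0 + 1 − 1 − 1 − 3 − 3)/6 = -1.1667
Deviations: 1.1667, 2.1667, 0.1667, 0.1667, -1.8333, -1.8333
Σ_{t=1}^{5}(x_t−x̄)(x_{t+1}−x̄) = 5.9722
γ_1 = 5.9722 / 6 = 0.995

0.995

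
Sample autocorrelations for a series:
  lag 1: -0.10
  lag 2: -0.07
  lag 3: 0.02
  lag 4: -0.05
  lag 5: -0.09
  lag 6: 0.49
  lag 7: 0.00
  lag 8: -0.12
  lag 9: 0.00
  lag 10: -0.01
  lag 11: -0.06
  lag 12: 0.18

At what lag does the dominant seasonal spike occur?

The largest autocorrelation is r_6 = 0.49, with a weaker echo at lag 12 (0.18); the remaining lags stay at or below 0.02.
The dominant spike at lag 6 indicates a seasonal period of 6.

6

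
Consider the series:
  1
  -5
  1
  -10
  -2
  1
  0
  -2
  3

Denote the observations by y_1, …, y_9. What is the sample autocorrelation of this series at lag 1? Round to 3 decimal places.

Mean ȳ = (1 − 5 + 1 − 10 − 2 + 1 + 0 − 2 + 3)/9 = -1.4444
Numerator Σ_{t=1}^{8}(y_t−ȳ)(y_{t+1}−ȳ) = -34.6420
Denominator Σ(y_t−ȳ)² = 126.2222
r_1 = -34.6420 / 126.2222 = -0.274

-0.274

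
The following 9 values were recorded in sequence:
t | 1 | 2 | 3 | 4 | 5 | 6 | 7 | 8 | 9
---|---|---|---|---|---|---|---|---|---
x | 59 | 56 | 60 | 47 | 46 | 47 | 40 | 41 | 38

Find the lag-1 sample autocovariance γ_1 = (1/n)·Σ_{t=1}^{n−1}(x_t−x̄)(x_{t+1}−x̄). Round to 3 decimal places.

34.414

Mean x̄ = (59 + 56 + 60 + 47 + 46 + 47 + 40 + 41 + 38)/9 = 48.2222
Σ_{t=1}^{8}(x_t−x̄)(x_{t+1}−x̄) = 309.7284
γ_1 = 309.7284 / 9 = 34.414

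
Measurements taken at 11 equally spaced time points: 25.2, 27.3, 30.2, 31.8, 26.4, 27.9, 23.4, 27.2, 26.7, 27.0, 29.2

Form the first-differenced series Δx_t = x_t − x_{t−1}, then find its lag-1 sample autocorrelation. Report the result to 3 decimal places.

-0.368

First differences Δx: 2.1, 2.9, 1.6, -5.4, 1.5, -4.5, 3.8, -0.5, 0.3, 2.2
Mean of differences = 0.4000
Numerator Σ(Δx_t−Δx̄)(Δx_{t+1}−Δx̄) = -31.2900
Denominator Σ(Δx_t−Δx̄)² = 85.0600
r_1(Δx) = -31.2900 / 85.0600 = -0.368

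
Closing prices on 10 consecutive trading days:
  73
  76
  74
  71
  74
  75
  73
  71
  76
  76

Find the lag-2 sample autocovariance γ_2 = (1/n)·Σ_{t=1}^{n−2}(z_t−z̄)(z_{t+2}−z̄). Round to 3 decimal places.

-2.062

Mean z̄ = (73 + 76 + 74 + 71 + 74 + 75 + 73 + 71 + 76 + 76)/10 = 73.9000
Σ_{t=1}^{8}(z_t−z̄)(z_{t+2}−z̄) = -20.6200
γ_2 = -20.6200 / 10 = -2.062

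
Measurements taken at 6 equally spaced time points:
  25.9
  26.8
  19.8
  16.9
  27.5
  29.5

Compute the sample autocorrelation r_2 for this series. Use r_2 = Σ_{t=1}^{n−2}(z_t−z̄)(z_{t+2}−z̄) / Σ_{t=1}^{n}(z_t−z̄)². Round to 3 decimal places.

-0.640

Mean z̄ = (25.9 + 26.8 + 19.8 + 16.9 + 27.5 + 29.5)/6 = 24.4000
Deviations from mean: 1.5000, 2.4000, -4.6000, -7.5000, 3.1000, 5.1000
Numerator Σ_{t=1}^{4}(z_t−z̄)(z_{t+2}−z̄) = -77.4100
Denominator Σ(z_t−z̄)² = 121.0400
r_2 = -77.4100 / 121.0400 = -0.640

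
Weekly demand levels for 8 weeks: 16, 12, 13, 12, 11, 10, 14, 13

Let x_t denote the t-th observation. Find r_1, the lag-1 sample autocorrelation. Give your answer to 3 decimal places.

Mean x̄ = (16 + 12 + 13 + 12 + 11 + 10 + 14 + 13)/8 = 12.6250
Σ(x_t−x̄)(x_{t+1}−x̄) = (-2.1094) + (-0.2344) + (-0.2344) + (1.0156) + (4.2656) + (-3.6094) + (0.5156) = -0.3906
Denominator Σ(x_t−x̄)² = 23.8750
r_1 = -0.3906 / 23.8750 = -0.016

-0.016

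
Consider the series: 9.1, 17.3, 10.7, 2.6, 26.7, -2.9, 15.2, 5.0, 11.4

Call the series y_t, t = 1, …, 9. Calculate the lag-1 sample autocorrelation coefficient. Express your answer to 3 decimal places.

-0.741

Mean ȳ = (9.1 + 17.3 + 10.7 + 2.6 + 26.7 − 2.9 + 15.2 + 5.0 + 11.4)/9 = 10.5667
Numerator Σ_{t=1}^{8}(y_t−ȳ)(y_{t+1}−ȳ) = -448.6578
Denominator Σ(y_t−ȳ)² = 605.7600
r_1 = -448.6578 / 605.7600 = -0.741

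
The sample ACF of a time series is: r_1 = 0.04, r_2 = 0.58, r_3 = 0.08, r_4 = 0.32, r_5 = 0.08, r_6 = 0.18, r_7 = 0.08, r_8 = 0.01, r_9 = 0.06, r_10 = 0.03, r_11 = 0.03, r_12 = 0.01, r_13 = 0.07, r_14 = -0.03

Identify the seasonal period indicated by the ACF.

2

The largest autocorrelation is r_2 = 0.58, with weaker echoes at lags 4 (0.32) and 6 (0.18); the remaining lags stay at or below 0.08.
The dominant spike at lag 2 indicates a seasonal period of 2.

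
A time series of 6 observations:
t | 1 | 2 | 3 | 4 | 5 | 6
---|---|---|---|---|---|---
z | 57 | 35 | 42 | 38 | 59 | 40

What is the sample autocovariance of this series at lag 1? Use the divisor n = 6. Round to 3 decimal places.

-39.338

Mean z̄ = (57 + 35 + 42 + 38 + 59 + 40)/6 = 45.1667
Σ_{t=1}^{5}(z_t−z̄)(z_{t+1}−z̄) = -236.0278
γ_1 = -236.0278 / 6 = -39.338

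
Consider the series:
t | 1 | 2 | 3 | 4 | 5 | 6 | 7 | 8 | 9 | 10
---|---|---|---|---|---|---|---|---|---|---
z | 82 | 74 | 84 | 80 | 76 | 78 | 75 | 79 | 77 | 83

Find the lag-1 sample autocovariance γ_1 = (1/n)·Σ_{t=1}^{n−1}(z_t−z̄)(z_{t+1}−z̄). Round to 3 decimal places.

Mean z̄ = (82 + 74 + 84 + 80 + 76 + 78 + 75 + 79 + 77 + 83)/10 = 78.8000
Σ_{t=1}^{9}(z_t−z̄)(z_{t+1}−z̄) = -40.8400
γ_1 = -40.8400 / 10 = -4.084

-4.084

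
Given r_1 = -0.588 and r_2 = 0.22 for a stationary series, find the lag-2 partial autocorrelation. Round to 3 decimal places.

-0.192

φ_{22} = (r_2 − r_1²) / (1 − r_1²)
r_1² = (-0.588)² = 0.345744
Numerator = 0.22 − 0.3457 = -0.1257; denominator = 1 − 0.3457 = 0.6543
φ_{22} = -0.1257 / 0.6543 = -0.192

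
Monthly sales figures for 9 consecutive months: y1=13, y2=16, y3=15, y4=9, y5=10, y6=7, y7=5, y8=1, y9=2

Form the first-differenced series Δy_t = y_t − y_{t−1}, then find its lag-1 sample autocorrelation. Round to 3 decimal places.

First differences Δy: 3, -1, -6, 1, -3, -2, -4, 1
Mean of differences = -1.3750
Numerator Σ(Δy_t−Δȳ)(Δy_{t+1}−Δȳ) = -18.5156
Denominator Σ(Δy_t−Δȳ)² = 61.8750
r_1(Δy) = -18.5156 / 61.8750 = -0.299

-0.299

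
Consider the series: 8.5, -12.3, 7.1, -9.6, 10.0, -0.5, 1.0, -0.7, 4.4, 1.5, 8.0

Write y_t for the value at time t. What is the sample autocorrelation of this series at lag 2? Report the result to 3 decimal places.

0.532

Mean ȳ = (8.5 − 12.3 + 7.1 − 9.6 + 10.0 − 0.5 + 1.0 − 0.7 + 4.4 + 1.5 + 8.0)/11 = 1.5818
Numerator Σ_{t=1}^{9}(y_t−ȳ)(y_{t+2}−ȳ) = 279.6184
Denominator Σ(y_t−ȳ)² = 525.9364
r_2 = 279.6184 / 525.9364 = 0.532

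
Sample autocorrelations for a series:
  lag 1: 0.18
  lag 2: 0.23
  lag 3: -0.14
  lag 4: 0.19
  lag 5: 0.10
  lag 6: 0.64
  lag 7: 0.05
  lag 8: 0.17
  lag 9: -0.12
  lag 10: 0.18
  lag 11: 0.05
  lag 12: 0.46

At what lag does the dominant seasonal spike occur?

The largest autocorrelation is r_6 = 0.64, with a weaker echo at lag 12 (0.46); the remaining lags stay at or below 0.23.
The dominant spike at lag 6 indicates a seasonal period of 6.

6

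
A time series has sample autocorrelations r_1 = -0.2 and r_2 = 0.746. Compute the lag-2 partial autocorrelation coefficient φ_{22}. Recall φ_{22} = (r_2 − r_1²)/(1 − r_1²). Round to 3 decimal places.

0.735

φ_{22} = (r_2 − r_1²) / (1 − r_1²)
r_1² = (-0.2)² = 0.04
Numerator = 0.746 − 0.0400 = 0.7060; denominator = 1 − 0.0400 = 0.9600
φ_{22} = 0.7060 / 0.9600 = 0.735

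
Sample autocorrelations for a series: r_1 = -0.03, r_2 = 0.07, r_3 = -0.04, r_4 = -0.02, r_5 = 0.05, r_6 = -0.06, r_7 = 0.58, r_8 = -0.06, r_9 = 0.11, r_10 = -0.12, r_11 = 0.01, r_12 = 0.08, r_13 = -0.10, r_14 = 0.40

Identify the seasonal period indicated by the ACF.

7

The largest autocorrelation is r_7 = 0.58, with a weaker echo at lag 14 (0.40); the remaining lags stay at or below 0.11.
The dominant spike at lag 7 indicates a seasonal period of 7.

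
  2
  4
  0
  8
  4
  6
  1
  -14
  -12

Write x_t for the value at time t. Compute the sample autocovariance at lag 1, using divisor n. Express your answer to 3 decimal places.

24.999

Mean x̄ = (2 + 4 + 0 + 8 + 4 + 6 + 1 − 14 − 12)/9 = -0.1111
Σ_{t=1}^{8}(x_t−x̄)(x_{t+1}−x̄) = 224.9877
γ_1 = 224.9877 / 9 = 24.999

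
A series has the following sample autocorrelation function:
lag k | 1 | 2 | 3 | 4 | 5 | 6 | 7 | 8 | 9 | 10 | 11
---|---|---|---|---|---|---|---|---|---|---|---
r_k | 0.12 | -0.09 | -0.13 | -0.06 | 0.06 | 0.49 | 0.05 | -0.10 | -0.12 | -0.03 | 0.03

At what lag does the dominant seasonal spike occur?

6

The largest autocorrelation is r_6 = 0.49; the remaining lags stay at or below 0.12.
The dominant spike at lag 6 indicates a seasonal period of 6.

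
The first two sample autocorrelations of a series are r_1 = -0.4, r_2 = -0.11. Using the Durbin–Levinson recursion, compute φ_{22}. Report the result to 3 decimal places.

φ_{22} = (r_2 − r_1²) / (1 − r_1²)
r_1² = (-0.4)² = 0.16
Numerator = -0.11 − 0.1600 = -0.2700; denominator = 1 − 0.1600 = 0.8400
φ_{22} = -0.2700 / 0.8400 = -0.321

-0.321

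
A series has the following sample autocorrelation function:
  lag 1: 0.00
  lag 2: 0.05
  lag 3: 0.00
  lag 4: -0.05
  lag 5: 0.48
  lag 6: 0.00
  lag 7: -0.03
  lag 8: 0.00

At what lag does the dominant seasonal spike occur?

The largest autocorrelation is r_5 = 0.48; the remaining lags stay at or below 0.05.
The dominant spike at lag 5 indicates a seasonal period of 5.

5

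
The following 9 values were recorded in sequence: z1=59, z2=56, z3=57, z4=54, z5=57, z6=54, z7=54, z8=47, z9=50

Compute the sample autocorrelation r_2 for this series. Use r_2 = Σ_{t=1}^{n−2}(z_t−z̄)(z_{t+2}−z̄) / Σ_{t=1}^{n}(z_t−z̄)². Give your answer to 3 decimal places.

Mean z̄ = (59 + 56 + 57 + 54 + 57 + 54 + 54 + 47 + 50)/9 = 54.2222
Numerator Σ_{t=1}^{7}(z_t−z̄)(z_{t+2}−z̄) = 22.5679
Denominator Σ(z_t−z̄)² = 111.5556
r_2 = 22.5679 / 111.5556 = 0.202

0.202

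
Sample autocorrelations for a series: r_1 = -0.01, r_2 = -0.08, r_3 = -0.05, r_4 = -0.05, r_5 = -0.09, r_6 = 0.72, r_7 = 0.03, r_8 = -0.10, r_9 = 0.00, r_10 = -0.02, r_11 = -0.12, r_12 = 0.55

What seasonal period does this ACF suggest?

6

The largest autocorrelation is r_6 = 0.72, with a weaker echo at lag 12 (0.55); the remaining lags stay at or below 0.03.
The dominant spike at lag 6 indicates a seasonal period of 6.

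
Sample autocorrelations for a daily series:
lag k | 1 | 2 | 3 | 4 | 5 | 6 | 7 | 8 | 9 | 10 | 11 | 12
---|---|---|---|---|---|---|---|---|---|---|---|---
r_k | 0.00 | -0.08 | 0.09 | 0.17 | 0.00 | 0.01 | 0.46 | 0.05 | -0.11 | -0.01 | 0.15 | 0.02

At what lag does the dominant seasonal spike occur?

The largest autocorrelation is r_7 = 0.46; the remaining lags stay at or below 0.17.
The dominant spike at lag 7 indicates a seasonal period of 7.

7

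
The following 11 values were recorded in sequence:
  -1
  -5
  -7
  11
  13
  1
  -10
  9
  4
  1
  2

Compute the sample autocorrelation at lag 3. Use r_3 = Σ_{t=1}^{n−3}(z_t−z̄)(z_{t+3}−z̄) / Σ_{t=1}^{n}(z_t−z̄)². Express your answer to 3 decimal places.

-0.207

Mean z̄ = (-1 − 5 − 7 + 11 + 13 + 1 − 10 + 9 + 4 + 1 + 2)/11 = 1.6364
Numerator Σ_{t=1}^{8}(z_t−z̄)(z_{t+3}−z̄) = -111.3058
Denominator Σ(z_t−z̄)² = 538.5455
r_3 = -111.3058 / 538.5455 = -0.207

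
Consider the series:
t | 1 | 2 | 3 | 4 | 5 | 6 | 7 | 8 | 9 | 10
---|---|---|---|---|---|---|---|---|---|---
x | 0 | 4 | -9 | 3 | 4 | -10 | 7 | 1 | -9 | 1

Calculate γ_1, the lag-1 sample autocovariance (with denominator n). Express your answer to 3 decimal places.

-17.984

Mean x̄ = (0 + 4 − 9 + 3 + 4 − 10 + 7 + 1 − 9 + 1)/10 = -0.8000
Σ_{t=1}^{9}(x_t−x̄)(x_{t+1}−x̄) = -179.8400
γ_1 = -179.8400 / 10 = -17.984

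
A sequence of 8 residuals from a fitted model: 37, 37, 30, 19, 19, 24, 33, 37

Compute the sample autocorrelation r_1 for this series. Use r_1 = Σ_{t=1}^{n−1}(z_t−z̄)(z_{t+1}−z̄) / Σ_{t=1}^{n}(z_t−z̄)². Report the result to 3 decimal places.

0.532

Mean z̄ = (37 + 37 + 30 + 19 + 19 + 24 + 33 + 37)/8 = 29.5000
Deviations from mean: 7.5000, 7.5000, 0.5000, -10.5000, -10.5000, -5.5000, 3.5000, 7.5000
Σ(z_t−z̄)(z_{t+1}−z̄) = (56.2500) + (3.7500) + (-5.2500) + (110.2500) + (57.7500) + (-19.2500) + (26.2500) = 229.7500
Denominator Σ(z_t−z̄)² = 432.0000
r_1 = 229.7500 / 432.0000 = 0.532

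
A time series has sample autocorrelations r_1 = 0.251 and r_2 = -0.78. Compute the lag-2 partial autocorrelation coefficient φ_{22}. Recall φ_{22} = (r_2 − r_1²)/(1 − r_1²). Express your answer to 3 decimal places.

φ_{22} = (r_2 − r_1²) / (1 − r_1²)
r_1² = (0.251)² = 0.063001
Numerator = -0.78 − 0.0630 = -0.8430; denominator = 1 − 0.0630 = 0.9370
φ_{22} = -0.8430 / 0.9370 = -0.900

-0.900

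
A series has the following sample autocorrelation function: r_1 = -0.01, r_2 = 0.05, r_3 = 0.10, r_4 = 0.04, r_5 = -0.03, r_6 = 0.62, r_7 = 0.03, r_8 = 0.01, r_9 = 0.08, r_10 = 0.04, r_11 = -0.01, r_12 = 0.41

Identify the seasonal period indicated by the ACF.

6

The largest autocorrelation is r_6 = 0.62, with a weaker echo at lag 12 (0.41); the remaining lags stay at or below 0.10.
The dominant spike at lag 6 indicates a seasonal period of 6.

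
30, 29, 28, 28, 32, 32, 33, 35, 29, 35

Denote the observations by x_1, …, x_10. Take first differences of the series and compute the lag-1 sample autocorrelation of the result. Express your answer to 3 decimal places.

-0.491

First differences Δx: -1, -1, 0, 4, 0, 1, 2, -6, 6
Mean of differences = 0.5556
Numerator Σ(Δx_t−Δx̄)(Δx_{t+1}−Δx̄) = -45.3086
Denominator Σ(Δx_t−Δx̄)² = 92.2222
r_1(Δx) = -45.3086 / 92.2222 = -0.491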